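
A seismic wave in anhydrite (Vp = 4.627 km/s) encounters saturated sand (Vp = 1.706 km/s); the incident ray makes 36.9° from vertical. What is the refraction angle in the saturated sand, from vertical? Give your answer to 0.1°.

12.8°

sin θ₁/V₁ = sin θ₂/V₂ ⇒ sin θ₂ = 1.706·sin 36.9°/4.627 = 1.706·0.6004/4.627 = 0.2214.
θ₂ = arcsin 0.2214 = 12.79° from the normal.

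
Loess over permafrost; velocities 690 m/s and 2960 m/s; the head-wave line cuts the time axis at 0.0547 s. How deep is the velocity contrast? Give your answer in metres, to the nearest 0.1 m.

19.4 m

θ_c = arcsin(690/2960) = 13.48°; cos θ_c = 0.9725.
tᵢ = 2h cos θ_c/V₁ ⇒ h = tᵢ·V₁/(2 cos θ_c) = 0.0547·690/(2·0.9725) = 19.41 m.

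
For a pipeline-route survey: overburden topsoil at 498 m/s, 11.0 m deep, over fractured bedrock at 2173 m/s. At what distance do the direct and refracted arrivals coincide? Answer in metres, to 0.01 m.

27.78 m

θ_c = arcsin(498/2173) = 13.25°, so cos θ_c = 0.9734 and tᵢ = 2h cos θ_c/V₁ = 0.0430 s.
At crossover x/V₁ = x/V₂ + tᵢ ⇒ x = tᵢ/(1/V₁ − 1/V₂) = 0.04300/(2.0080e-03 − 4.6019e-04) = 27.78 m.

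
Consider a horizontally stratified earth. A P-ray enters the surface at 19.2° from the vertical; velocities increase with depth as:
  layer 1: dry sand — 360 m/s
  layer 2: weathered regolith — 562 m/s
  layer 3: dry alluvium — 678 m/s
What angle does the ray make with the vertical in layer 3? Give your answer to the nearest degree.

Ray parameter p = sin 19.2° / 360 = 9.1352e-04 s/m.
sin θ_3 = p·V_3 = 9.1352e-04 × 678 = 0.6194.
θ_3 = arcsin 0.6194 = 38.27°.

38°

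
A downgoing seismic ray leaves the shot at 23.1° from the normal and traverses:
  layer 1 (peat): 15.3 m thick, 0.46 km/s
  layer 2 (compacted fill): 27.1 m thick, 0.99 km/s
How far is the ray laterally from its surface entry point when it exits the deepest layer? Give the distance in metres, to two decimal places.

49.24 m

p = sin θ₁/V₁ = sin 23.1°/0.46 = 8.5291e-01 s/km is conserved through the stack.
Layer 1: θ = 23.10°; offset = 15.3·tan 23.10° = 6.5260 m.
Layer 2: sin θ = p·0.99 = 0.8444 → θ = 57.61°; offset = 27.1·tan 57.61° = 42.7115 m.
Summing the layer offsets gives 49.2375 m.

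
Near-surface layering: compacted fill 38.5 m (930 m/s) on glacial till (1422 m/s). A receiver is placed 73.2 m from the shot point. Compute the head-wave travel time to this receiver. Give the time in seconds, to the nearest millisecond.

θ_c = arcsin(V₁/V₂) = arcsin(930/1422) = 40.84°, cos θ_c = 0.7565.
Intercept time tᵢ = 2h cos θ_c / V₁ = 2·38.5·0.7565/930 = 0.06263 s.
t = x/V₂ + tᵢ = 73.2/1422 + 0.06263 = 0.11411 s.

0.114 s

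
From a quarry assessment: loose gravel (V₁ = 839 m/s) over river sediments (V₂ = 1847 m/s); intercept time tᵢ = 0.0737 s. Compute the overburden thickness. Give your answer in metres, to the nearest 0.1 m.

34.7 m

h = tᵢ·V₁·V₂ / (2·√(V₂²−V₁²)).
√(V₂²−V₁²) = √(1847² − 839²) = 1645.4 m/s.
h = 0.0737 s × 839 × 1847 / (2 × 1645.4) = 34.70 m.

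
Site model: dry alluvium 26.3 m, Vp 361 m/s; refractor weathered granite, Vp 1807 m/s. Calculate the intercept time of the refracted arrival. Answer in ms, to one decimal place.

142.8 ms

tᵢ = 2h·√(V₂²−V₁²)/(V₁V₂).
√(V₂²−V₁²) = √(1807²−361²) = 1770.6 m/s.
tᵢ = 2·26.3·1770.6/(361·1807) = 0.14277 s.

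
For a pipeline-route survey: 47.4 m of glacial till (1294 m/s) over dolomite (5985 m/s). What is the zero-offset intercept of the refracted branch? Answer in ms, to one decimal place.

71.5 ms

tᵢ = 2h·√(V₂²−V₁²)/(V₁V₂).
√(V₂²−V₁²) = √(5985²−1294²) = 5843.4 m/s.
tᵢ = 2·47.4·5843.4/(1294·5985) = 0.07153 s.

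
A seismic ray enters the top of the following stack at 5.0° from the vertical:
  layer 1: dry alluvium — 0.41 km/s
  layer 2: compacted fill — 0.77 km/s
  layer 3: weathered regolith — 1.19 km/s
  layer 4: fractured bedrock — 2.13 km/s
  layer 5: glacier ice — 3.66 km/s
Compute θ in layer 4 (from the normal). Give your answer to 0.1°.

Snell's law across each interface conserves sin θ / V, so sin θ_4 = V_4·sin θ₁/V₁.
sin θ_4 = 2.13 × sin 5.0° / 0.41 = 0.4528.
θ_4 = arcsin 0.4528 = 26.92°.

26.9°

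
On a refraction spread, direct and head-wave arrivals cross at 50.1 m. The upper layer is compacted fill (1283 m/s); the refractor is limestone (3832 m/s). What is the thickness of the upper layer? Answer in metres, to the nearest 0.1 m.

17.7 m

x_cross = 2h·√((V₂+V₁)/(V₂−V₁)) → h = x_cross / (2·√((V₂+V₁)/(V₂−V₁))).
√((V₂+V₁)/(V₂−V₁)) = √((3832+1283)/(3832−1283)) = 1.4166.
h = 50.1 / (2·1.4166) = 17.68 m.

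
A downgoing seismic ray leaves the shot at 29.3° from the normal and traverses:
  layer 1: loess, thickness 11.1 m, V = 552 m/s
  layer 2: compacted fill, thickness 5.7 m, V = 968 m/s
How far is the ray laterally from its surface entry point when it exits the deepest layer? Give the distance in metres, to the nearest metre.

16 m

p = sin θ₁/V₁ = sin 29.3°/552 = 8.8656e-04 s/m is conserved through the stack.
Layer 1: θ = 29.30°; offset = 11.1·tan 29.30° = 6.229 m.
Layer 2: sin θ = p·968 = 0.8582 → θ = 59.11°; offset = 5.7·tan 59.11° = 9.529 m.
Σ offsets = 15.758 m.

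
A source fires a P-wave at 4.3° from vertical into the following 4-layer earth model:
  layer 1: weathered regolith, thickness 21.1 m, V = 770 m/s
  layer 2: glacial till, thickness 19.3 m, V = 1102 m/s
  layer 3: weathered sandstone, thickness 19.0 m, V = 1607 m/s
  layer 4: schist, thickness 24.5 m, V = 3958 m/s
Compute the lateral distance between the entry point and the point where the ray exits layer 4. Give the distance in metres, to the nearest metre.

p = sin θ₁/V₁ = sin 4.3°/770 = 9.7375e-05 s/m is conserved through the stack.
Layer 1: θ = 4.30°; offset = 21.1·tan 4.30° = 1.587 m.
Layer 2: sin θ = p·1102 = 0.1073 → θ = 6.16°; offset = 19.3·tan 6.16° = 2.083 m.
Layer 3: sin θ = p·1607 = 0.1565 → θ = 9.00°; offset = 19.0·tan 9.00° = 3.010 m.
Layer 4: sin θ = p·3958 = 0.3854 → θ = 22.67°; offset = 24.5·tan 22.67° = 10.233 m.
Total horizontal offset = 16.913 m.

17 m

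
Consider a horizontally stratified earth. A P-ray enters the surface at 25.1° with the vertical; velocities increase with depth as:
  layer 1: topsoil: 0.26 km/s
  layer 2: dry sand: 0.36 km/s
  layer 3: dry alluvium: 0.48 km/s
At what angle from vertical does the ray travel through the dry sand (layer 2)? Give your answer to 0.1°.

Ray parameter p = sin 25.1° / 0.26 = 1.6315e+00 s/km.
sin θ_2 = p·V_2 = 1.6315e+00 × 0.36 = 0.5874.
θ_2 = arcsin 0.5874 = 35.97°.

36.0°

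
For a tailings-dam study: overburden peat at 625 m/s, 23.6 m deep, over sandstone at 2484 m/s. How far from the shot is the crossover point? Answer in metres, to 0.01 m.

61.04 m

x_cross = 2h·√((V₂+V₁)/(V₂−V₁)).
(V₂+V₁)/(V₂−V₁) = (2484+625)/(2484−625) = 1.6724; √ = 1.2932.
x_cross = 2·23.6·1.2932 = 61.04 m.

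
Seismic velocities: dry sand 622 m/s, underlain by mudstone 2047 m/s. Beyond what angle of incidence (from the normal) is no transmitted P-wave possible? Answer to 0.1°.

At critical incidence the refracted ray runs along the interface (θ₂ = 90°), so sin θ_c = V₁/V₂.
θ_c = arcsin(622/2047) = arcsin 0.3039 = 17.69°.

17.7°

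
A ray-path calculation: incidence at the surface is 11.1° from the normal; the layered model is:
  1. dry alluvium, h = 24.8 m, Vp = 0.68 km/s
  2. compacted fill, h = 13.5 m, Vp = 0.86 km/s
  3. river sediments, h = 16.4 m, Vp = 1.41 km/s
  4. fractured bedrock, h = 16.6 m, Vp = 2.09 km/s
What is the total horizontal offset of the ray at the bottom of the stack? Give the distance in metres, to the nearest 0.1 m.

27.6 m

p = sin θ₁/V₁ = sin 11.1°/0.68 = 2.8312e-01 s/km is conserved through the stack.
Layer 1: θ = 11.10°; offset = 24.8·tan 11.10° = 4.866 m.
Layer 2: sin θ = p·0.86 = 0.2435 → θ = 14.09°; offset = 13.5·tan 14.09° = 3.389 m.
Layer 3: sin θ = p·1.41 = 0.3992 → θ = 23.53°; offset = 16.4·tan 23.53° = 7.141 m.
Layer 4: sin θ = p·2.09 = 0.5917 → θ = 36.28°; offset = 16.6·tan 36.28° = 12.185 m.
Total horizontal offset = 27.580 m.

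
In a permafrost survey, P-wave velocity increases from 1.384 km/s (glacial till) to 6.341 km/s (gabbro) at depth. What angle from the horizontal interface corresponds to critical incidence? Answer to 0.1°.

77.4°

At critical incidence the refracted ray runs along the interface (θ₂ = 90°), so sin θ_c = V₁/V₂.
θ_c = arcsin(1.384/6.341) = arcsin 0.2183 = 12.61°.
Measured from the interface: 90° − 12.61° = 77.39°.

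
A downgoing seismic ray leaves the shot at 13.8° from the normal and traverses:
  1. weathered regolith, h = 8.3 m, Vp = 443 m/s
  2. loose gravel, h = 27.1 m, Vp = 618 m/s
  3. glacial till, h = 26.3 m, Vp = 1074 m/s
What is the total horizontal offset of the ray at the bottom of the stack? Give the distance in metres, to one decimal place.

Apply Snell's law at each interface; in layer i the horizontal offset is hᵢ·tan θᵢ.
Layer 1: θ = 13.80°; offset = 8.3·tan 13.80° = 2.039 m.
Layer 2: sin θ = 618·sin 13.8°/443 = 0.3328, θ = 19.44°; offset = 27.1·tan 19.44° = 9.563 m.
Layer 3: sin θ = 1074·sin 13.8°/443 = 0.5783, θ = 35.33°; offset = 26.3·tan 35.33° = 18.643 m.
Σ offsets = 30.244 m.

30.2 m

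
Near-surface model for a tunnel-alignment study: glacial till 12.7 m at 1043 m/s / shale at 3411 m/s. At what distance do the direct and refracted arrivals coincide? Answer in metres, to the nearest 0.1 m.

x_cross = 2h·√((V₂+V₁)/(V₂−V₁)).
(V₂+V₁)/(V₂−V₁) = (3411+1043)/(3411−1043) = 1.8809; √ = 1.3715.
x_cross = 2·12.7·1.3715 = 34.84 m.

34.8 m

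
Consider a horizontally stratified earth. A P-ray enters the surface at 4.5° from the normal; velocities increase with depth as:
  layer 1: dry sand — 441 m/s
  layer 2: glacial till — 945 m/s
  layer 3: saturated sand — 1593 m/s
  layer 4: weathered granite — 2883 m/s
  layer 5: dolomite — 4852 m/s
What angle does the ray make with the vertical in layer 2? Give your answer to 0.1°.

9.7°

Snell's law across each interface conserves sin θ / V, so sin θ_2 = V_2·sin θ₁/V₁.
sin θ_2 = 945 × sin 4.5° / 441 = 0.1681.
θ_2 = arcsin 0.1681 = 9.68°.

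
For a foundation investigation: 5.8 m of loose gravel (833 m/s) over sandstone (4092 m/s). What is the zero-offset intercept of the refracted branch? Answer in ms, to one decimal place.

13.6 ms

tᵢ = 2h·√(V₂²−V₁²)/(V₁V₂).
√(V₂²−V₁²) = √(4092²−833²) = 4006.3 m/s.
tᵢ = 2·5.8·4006.3/(833·4092) = 0.01363 s.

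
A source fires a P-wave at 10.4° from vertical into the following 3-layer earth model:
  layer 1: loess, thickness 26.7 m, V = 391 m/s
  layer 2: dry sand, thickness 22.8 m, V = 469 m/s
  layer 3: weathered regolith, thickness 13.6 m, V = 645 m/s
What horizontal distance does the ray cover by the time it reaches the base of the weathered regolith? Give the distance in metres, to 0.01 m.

Apply Snell's law at each interface; in layer i the horizontal offset is hᵢ·tan θᵢ.
Layer 1: θ = 10.40°; offset = 26.7·tan 10.40° = 4.9004 m.
Layer 2: sin θ = 469·sin 10.4°/391 = 0.2165, θ = 12.51°; offset = 22.8·tan 12.51° = 5.0569 m.
Layer 3: sin θ = 645·sin 10.4°/391 = 0.2978, θ = 17.32°; offset = 13.6·tan 17.32° = 4.2424 m.
Σ offsets = 14.1996 m.

14.20 m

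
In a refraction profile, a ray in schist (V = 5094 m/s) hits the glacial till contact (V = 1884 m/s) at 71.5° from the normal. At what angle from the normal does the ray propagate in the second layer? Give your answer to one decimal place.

20.5°

sin θ₁/V₁ = sin θ₂/V₂ ⇒ sin θ₂ = 1884·sin 71.5°/5094 = 1884·0.9483/5094 = 0.3507.
θ₂ = arcsin 0.3507 = 20.53° from the normal.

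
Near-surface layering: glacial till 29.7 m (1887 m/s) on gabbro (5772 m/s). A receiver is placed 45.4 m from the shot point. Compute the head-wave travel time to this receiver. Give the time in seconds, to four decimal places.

t = x/V₂ + 2h·√(V₂²−V₁²)/(V₁V₂).
√(V₂²−V₁²) = √(5772²−1887²) = 5454.8 m/s; delay term = 2·29.7·5454.8/(1887·5772) = 0.02975 s.
t = 45.4/5772 + 0.02975 = 0.03761 s.

0.0376 s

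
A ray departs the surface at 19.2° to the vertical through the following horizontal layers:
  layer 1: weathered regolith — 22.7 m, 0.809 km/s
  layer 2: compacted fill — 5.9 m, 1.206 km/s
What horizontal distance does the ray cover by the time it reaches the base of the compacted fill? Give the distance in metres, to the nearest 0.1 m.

Apply Snell's law at each interface; in layer i the horizontal offset is hᵢ·tan θᵢ.
Layer 1: θ = 19.20°; offset = 22.7·tan 19.20° = 7.905 m.
Layer 2: sin θ = 1.206·sin 19.2°/0.809 = 0.4903, θ = 29.36°; offset = 5.9·tan 29.36° = 3.319 m.
Σ offsets = 11.224 m.

11.2 m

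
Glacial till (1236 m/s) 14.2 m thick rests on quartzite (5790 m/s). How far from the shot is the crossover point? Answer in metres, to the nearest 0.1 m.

35.3 m

θ_c = arcsin(1236/5790) = 12.33°, so cos θ_c = 0.9769 and tᵢ = 2h cos θ_c/V₁ = 0.0224 s.
At crossover x/V₁ = x/V₂ + tᵢ ⇒ x = tᵢ/(1/V₁ − 1/V₂) = 0.02245/(8.0906e-04 − 1.7271e-04) = 35.28 m.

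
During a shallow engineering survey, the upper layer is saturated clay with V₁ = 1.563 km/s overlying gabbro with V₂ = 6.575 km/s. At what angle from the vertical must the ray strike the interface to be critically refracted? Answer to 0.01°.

At critical incidence the refracted ray runs along the interface (θ₂ = 90°), so sin θ_c = V₁/V₂.
θ_c = arcsin(1.563/6.575) = arcsin 0.2377 = 13.75°.

13.75°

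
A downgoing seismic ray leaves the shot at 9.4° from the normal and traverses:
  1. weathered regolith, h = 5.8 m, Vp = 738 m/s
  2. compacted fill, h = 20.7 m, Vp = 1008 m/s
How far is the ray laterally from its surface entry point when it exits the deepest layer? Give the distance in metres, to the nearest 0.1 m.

5.7 m

Ray parameter p = sin 9.4° / 738 m/s = 2.2131e-04 s/m.
Layer 1: θ = 9.40°; offset = 5.8·tan 9.40° = 0.960 m.
Layer 2: sin θ = p·1008 = 0.2231 → θ = 12.89°; offset = 20.7·tan 12.89° = 4.737 m.
Σ offsets = 5.697 m.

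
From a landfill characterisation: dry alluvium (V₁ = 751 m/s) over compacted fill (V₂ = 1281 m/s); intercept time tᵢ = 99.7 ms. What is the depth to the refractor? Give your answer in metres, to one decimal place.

46.2 m

θ_c = arcsin(751/1281) = 35.89°; cos θ_c = 0.8101.
tᵢ = 2h cos θ_c/V₁ ⇒ h = tᵢ·V₁/(2 cos θ_c) = 0.0997·751/(2·0.8101) = 46.21 m.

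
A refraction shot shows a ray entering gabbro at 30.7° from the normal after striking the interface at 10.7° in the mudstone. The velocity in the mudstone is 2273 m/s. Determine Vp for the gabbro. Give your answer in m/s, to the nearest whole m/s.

6250 m/s

Snell's law: sin 10.7°/V₁ = sin 30.7°/V₂.
V₂ = V₁·sin 30.7°/sin 10.7° = 2273 × 2.7498 = 6250.26 m/s.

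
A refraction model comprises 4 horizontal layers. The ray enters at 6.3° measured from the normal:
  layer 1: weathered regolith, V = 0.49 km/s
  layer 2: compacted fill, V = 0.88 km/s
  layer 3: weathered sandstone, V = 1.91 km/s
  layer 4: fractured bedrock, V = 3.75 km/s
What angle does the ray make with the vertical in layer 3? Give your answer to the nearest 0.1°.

25.3°

Snell's law across each interface conserves sin θ / V, so sin θ_3 = V_3·sin θ₁/V₁.
sin θ_3 = 1.91 × sin 6.3° / 0.49 = 0.4277.
θ_3 = arcsin 0.4277 = 25.32°.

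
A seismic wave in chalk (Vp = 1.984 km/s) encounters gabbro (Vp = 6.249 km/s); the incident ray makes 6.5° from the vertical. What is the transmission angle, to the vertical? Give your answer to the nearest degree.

Snell's law: sin θ₂ = (V₂/V₁)·sin θ₁ = (6.249/1.984)·sin 6.5° = 0.3566.
θ₂ = arcsin 0.3566 = 20.89° from the normal.

21°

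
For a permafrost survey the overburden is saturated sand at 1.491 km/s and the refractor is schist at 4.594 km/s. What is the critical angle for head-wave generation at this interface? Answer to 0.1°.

18.9°

At critical incidence the refracted ray runs along the interface (θ₂ = 90°), so sin θ_c = V₁/V₂.
θ_c = arcsin(1.491/4.594) = arcsin 0.3246 = 18.94°.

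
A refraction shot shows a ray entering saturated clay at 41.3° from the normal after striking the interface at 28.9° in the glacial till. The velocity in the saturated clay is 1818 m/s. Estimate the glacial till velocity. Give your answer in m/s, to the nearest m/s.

1331 m/s

sin 28.9° = 0.4833; sin 41.3° = 0.6600.
V₁ = V₂·(sin θ₁/sin θ₂) = 1818·(0.4833/0.6600) = 1331.22 m/s.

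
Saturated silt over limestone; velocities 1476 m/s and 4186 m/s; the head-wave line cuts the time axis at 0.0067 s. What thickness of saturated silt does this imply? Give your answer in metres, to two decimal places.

5.28 m

θ_c = arcsin(1476/4186) = 20.65°; cos θ_c = 0.9358.
tᵢ = 2h cos θ_c/V₁ ⇒ h = tᵢ·V₁/(2 cos θ_c) = 0.0067·1476/(2·0.9358) = 5.28 m.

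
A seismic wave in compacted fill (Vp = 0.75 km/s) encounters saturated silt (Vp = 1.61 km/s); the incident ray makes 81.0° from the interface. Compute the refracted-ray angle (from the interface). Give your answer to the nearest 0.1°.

70.4°

Angle from the normal: 90° − 81.0° = 9.0°.
sin θ₁/V₁ = sin θ₂/V₂ ⇒ sin θ₂ = 1.61·sin 9.0°/0.75 = 1.61·0.1564/0.75 = 0.3358.
θ₂ = arcsin 0.3358 = 19.62° from the normal.
From the interface: 90° − 19.62° = 70.38°.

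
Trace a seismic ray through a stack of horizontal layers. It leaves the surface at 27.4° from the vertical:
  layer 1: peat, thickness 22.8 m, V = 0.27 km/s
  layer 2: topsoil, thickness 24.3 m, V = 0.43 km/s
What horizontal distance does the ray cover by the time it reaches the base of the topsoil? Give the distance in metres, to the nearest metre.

Ray parameter p = sin 27.4° / 0.27 km/s = 1.7044e+00 s/km.
Layer 1: θ = 27.40°; offset = 22.8·tan 27.40° = 11.818 m.
Layer 2: sin θ = p·0.43 = 0.7329 → θ = 47.13°; offset = 24.3·tan 47.13° = 26.178 m.
Summing the layer offsets gives 37.997 m.

38 m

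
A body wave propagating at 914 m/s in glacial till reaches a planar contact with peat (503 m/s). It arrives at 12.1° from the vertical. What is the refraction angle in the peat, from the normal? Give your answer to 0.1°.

6.6°

sin θ₁/V₁ = sin θ₂/V₂ ⇒ sin θ₂ = 503·sin 12.1°/914 = 503·0.2096/914 = 0.1154.
θ₂ = sin⁻¹(0.1154) = 6.62° (from vertical).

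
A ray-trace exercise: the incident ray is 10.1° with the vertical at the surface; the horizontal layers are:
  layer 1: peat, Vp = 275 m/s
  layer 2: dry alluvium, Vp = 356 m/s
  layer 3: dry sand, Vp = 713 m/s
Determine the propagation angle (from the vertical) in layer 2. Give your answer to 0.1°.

Ray parameter p = sin 10.1° / 275 = 6.3770e-04 s/m.
sin θ_2 = p·V_2 = 6.3770e-04 × 356 = 0.2270.
θ_2 = 13.12° from the vertical.

13.1°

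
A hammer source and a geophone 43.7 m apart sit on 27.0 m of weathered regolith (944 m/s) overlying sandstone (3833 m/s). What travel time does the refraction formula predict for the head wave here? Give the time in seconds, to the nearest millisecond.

t = x/V₂ + 2h·√(V₂²−V₁²)/(V₁V₂).
√(V₂²−V₁²) = √(3833²−944²) = 3714.9 m/s; delay term = 2·27.0·3714.9/(944·3833) = 0.05544 s.
t = 43.7/3833 + 0.05544 = 0.06684 s.

0.067 s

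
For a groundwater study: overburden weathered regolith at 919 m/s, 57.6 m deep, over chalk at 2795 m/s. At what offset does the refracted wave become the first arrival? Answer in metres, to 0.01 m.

162.09 m

x_cross = 2h·√((V₂+V₁)/(V₂−V₁)).
(V₂+V₁)/(V₂−V₁) = (2795+919)/(2795−919) = 1.9797; √ = 1.4070.
x_cross = 2·57.6·1.4070 = 162.09 m.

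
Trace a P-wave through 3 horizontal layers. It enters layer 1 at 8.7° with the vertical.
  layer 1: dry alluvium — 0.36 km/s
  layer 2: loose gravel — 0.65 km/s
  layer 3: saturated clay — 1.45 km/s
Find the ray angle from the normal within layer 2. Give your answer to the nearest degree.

16°

Snell's law across each interface conserves sin θ / V, so sin θ_2 = V_2·sin θ₁/V₁.
sin θ_2 = 0.65 × sin 8.7° / 0.36 = 0.2731.
θ_2 = 15.85° from the vertical.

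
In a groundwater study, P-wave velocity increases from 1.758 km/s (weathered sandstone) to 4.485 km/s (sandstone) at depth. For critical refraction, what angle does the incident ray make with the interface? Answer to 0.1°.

At critical incidence the refracted ray runs along the interface (θ₂ = 90°), so sin θ_c = V₁/V₂.
θ_c = arcsin(1.758/4.485) = arcsin 0.3920 = 23.08°.
Measured from the interface: 90° − 23.08° = 66.92°.

66.9°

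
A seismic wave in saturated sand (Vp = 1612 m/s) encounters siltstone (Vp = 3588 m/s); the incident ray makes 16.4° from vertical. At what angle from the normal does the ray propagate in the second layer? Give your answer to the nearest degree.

sin θ₁/V₁ = sin θ₂/V₂ ⇒ sin θ₂ = 3588·sin 16.4°/1612 = 3588·0.2823/1612 = 0.6284.
θ₂ = sin⁻¹(0.6284) = 38.93° (from vertical).

39°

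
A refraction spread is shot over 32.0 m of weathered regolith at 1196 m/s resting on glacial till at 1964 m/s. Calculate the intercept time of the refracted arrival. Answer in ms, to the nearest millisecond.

θ_c = arcsin(V₁/V₂) = arcsin(1196/1964) = 37.51°; cos θ_c = 0.7932.
tᵢ = 2h·cos θ_c / V₁ = 2·32.0·0.7932 / 1196 = 0.04245 s.

42 ms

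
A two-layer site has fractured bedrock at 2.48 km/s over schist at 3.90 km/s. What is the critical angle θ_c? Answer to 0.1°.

39.5°

At critical incidence the refracted ray runs along the interface (θ₂ = 90°), so sin θ_c = V₁/V₂.
θ_c = arcsin(2.48/3.90) = arcsin 0.6359 = 39.49°.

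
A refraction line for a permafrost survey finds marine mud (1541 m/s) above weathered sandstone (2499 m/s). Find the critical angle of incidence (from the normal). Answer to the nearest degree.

Critical incidence: sin θ_c = V₁/V₂ = 1541/2499 = 0.6166.
θ_c = arcsin 0.6166 = 38.07°.

38°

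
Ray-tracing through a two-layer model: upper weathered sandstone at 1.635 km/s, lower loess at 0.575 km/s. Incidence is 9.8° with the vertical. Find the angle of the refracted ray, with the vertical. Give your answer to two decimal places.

3.43°

sin θ₁/V₁ = sin θ₂/V₂ ⇒ sin θ₂ = 0.575·sin 9.8°/1.635 = 0.575·0.1702/1.635 = 0.0599.
θ₂ = arcsin 0.0599 = 3.43° from the normal.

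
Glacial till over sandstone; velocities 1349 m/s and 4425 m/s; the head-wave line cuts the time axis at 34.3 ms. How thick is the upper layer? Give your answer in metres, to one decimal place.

θ_c = arcsin(1349/4425) = 17.75°; cos θ_c = 0.9524.
tᵢ = 2h cos θ_c/V₁ ⇒ h = tᵢ·V₁/(2 cos θ_c) = 0.0343·1349/(2·0.9524) = 24.29 m.

24.3 m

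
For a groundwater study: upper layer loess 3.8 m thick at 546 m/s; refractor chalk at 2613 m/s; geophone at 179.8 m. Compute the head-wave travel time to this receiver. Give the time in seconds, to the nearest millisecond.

0.082 s

θ_c = arcsin(V₁/V₂) = arcsin(546/2613) = 12.06°, cos θ_c = 0.9779.
Intercept time tᵢ = 2h cos θ_c / V₁ = 2·3.8·0.9779/546 = 0.01361 s.
t = x/V₂ + tᵢ = 179.8/2613 + 0.01361 = 0.08242 s.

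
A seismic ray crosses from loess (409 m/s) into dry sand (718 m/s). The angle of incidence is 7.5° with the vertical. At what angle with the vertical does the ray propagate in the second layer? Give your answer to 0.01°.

Snell's law: sin θ₂ = (V₂/V₁)·sin θ₁ = (718/409)·sin 7.5° = 0.2291.
θ₂ = arcsin 0.2291 = 13.25° from the normal.

13.25°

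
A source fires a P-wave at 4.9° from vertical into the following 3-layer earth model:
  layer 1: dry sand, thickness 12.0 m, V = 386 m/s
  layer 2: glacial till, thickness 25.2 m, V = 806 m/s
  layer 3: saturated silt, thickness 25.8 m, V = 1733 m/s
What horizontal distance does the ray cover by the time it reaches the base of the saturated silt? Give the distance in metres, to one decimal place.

Ray parameter p = sin 4.9° / 386 m/s = 2.2129e-04 s/m.
Layer 1: θ = 4.90°; offset = 12.0·tan 4.90° = 1.029 m.
Layer 2: sin θ = p·806 = 0.1784 → θ = 10.27°; offset = 25.2·tan 10.27° = 4.568 m.
Layer 3: sin θ = p·1733 = 0.3835 → θ = 22.55°; offset = 25.8·tan 22.55° = 10.713 m.
Total horizontal offset = 16.310 m.

16.3 m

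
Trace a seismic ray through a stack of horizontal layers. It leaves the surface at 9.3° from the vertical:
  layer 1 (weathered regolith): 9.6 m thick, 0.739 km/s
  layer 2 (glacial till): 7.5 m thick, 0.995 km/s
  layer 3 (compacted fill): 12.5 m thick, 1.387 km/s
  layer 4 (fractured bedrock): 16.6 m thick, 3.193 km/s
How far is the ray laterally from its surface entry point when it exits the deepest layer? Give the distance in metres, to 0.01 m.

23.41 m

p = sin θ₁/V₁ = sin 9.3°/0.739 = 2.1868e-01 s/km is conserved through the stack.
Layer 1: θ = 9.30°; offset = 9.6·tan 9.30° = 1.5721 m.
Layer 2: sin θ = p·0.995 = 0.2176 → θ = 12.57°; offset = 7.5·tan 12.57° = 1.6720 m.
Layer 3: sin θ = p·1.387 = 0.3033 → θ = 17.66°; offset = 12.5·tan 17.66° = 3.9788 m.
Layer 4: sin θ = p·3.193 = 0.6982 → θ = 44.29°; offset = 16.6·tan 44.29° = 16.1914 m.
Σ offsets = 23.4142 m.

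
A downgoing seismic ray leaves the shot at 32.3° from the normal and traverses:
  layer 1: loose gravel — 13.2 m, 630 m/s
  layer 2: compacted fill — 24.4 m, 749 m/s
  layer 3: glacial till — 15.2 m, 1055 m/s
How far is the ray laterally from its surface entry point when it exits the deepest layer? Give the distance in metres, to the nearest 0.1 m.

Apply Snell's law at each interface; in layer i the horizontal offset is hᵢ·tan θᵢ.
Layer 1: θ = 32.30°; offset = 13.2·tan 32.30° = 8.345 m.
Layer 2: sin θ = 749·sin 32.3°/630 = 0.6353, θ = 39.44°; offset = 24.4·tan 39.44° = 20.072 m.
Layer 3: sin θ = 1055·sin 32.3°/630 = 0.8948, θ = 63.49°; offset = 15.2·tan 63.49° = 30.468 m.
Total horizontal offset = 58.885 m.

58.9 m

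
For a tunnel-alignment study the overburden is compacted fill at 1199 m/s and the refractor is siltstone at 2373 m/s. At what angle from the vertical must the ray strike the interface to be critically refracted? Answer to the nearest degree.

30°

At critical incidence the refracted ray runs along the interface (θ₂ = 90°), so sin θ_c = V₁/V₂.
θ_c = arcsin(1199/2373) = arcsin 0.5053 = 30.35°.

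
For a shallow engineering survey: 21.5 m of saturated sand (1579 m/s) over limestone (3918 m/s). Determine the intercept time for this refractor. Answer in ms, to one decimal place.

θ_c = arcsin(V₁/V₂) = arcsin(1579/3918) = 23.77°; cos θ_c = 0.9152.
tᵢ = 2h·cos θ_c / V₁ = 2·21.5·0.9152 / 1579 = 0.02492 s.

24.9 ms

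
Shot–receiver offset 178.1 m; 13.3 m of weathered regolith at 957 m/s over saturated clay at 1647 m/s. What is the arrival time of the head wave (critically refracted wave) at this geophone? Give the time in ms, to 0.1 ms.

t = x/V₂ + 2h·√(V₂²−V₁²)/(V₁V₂).
√(V₂²−V₁²) = √(1647²−957²) = 1340.4 m/s; delay term = 2·13.3·1340.4/(957·1647) = 0.02262 s.
t = 178.1/1647 + 0.02262 = 0.13076 s.

130.8 ms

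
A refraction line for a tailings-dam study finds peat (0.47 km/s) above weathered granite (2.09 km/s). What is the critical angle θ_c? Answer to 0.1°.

Critical incidence: sin θ_c = V₁/V₂ = 0.47/2.09 = 0.2249.
θ_c = arcsin 0.2249 = 13.00°.

13.0°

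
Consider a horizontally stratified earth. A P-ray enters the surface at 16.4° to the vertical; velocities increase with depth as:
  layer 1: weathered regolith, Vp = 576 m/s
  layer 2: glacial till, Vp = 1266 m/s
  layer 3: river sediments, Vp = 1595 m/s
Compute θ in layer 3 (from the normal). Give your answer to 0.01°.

Ray parameter p = sin 16.4° / 576 = 4.9018e-04 s/m.
sin θ_3 = p·V_3 = 4.9018e-04 × 1595 = 0.7818.
θ_3 = 51.43° from the vertical.

51.43°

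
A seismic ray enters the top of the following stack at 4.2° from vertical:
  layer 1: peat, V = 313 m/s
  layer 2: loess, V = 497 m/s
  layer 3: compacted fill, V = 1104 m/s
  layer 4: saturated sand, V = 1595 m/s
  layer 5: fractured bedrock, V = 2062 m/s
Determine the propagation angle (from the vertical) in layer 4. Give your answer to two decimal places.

21.91°

Snell's law across each interface conserves sin θ / V, so sin θ_4 = V_4·sin θ₁/V₁.
sin θ_4 = 1595 × sin 4.2° / 313 = 0.3732.
θ_4 = arcsin 0.3732 = 21.91°.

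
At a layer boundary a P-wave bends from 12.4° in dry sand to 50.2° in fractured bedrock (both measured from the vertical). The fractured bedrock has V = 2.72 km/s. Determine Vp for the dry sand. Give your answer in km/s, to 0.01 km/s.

sin 12.4° = 0.2147; sin 50.2° = 0.7683.
V₁ = V₂·(sin θ₁/sin θ₂) = 2.72·(0.2147/0.7683) = 0.76 km/s.

0.76 km/s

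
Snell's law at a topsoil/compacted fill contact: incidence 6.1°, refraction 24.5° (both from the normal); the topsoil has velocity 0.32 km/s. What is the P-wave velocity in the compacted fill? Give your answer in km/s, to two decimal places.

1.25 km/s

Snell's law: sin 6.1°/V₁ = sin 24.5°/V₂.
V₂ = V₁·sin 24.5°/sin 6.1° = 0.32 × 3.9025 = 1.25 km/s.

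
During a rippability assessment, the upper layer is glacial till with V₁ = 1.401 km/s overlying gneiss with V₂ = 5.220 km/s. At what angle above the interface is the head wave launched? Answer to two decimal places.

At critical incidence the refracted ray runs along the interface (θ₂ = 90°), so sin θ_c = V₁/V₂.
θ_c = arcsin(1.401/5.220) = arcsin 0.2684 = 15.57°.
Measured from the interface: 90° − 15.57° = 74.43°.

74.43°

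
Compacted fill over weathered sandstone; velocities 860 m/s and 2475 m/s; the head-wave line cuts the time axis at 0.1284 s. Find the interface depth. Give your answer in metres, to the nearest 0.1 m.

h = tᵢ·V₁·V₂ / (2·√(V₂²−V₁²)).
√(V₂²−V₁²) = √(2475² − 860²) = 2320.8 m/s.
h = 0.1284 s × 860 × 2475 / (2 × 2320.8) = 58.88 m.

58.9 m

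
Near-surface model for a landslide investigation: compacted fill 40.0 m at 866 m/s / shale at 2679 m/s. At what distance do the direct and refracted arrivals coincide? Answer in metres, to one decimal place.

111.9 m

x_cross = 2h·√((V₂+V₁)/(V₂−V₁)).
(V₂+V₁)/(V₂−V₁) = (2679+866)/(2679−866) = 1.9553; √ = 1.3983.
x_cross = 2·40.0·1.3983 = 111.87 m.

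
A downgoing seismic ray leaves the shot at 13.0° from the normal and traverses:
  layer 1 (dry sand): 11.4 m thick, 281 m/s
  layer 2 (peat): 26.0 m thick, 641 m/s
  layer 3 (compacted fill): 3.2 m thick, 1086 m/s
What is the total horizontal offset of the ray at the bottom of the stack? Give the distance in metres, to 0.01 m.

23.81 m

Apply Snell's law at each interface; in layer i the horizontal offset is hᵢ·tan θᵢ.
Layer 1: θ = 13.00°; offset = 11.4·tan 13.00° = 2.6319 m.
Layer 2: sin θ = 641·sin 13.0°/281 = 0.5131, θ = 30.87°; offset = 26.0·tan 30.87° = 15.5444 m.
Layer 3: sin θ = 1086·sin 13.0°/281 = 0.8694, θ = 60.39°; offset = 3.2·tan 60.39° = 5.6301 m.
Total horizontal offset = 23.8063 m.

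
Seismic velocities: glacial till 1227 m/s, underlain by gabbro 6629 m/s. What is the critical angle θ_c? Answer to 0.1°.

Critical incidence: sin θ_c = V₁/V₂ = 1227/6629 = 0.1851.
θ_c = arcsin 0.1851 = 10.67°.

10.7°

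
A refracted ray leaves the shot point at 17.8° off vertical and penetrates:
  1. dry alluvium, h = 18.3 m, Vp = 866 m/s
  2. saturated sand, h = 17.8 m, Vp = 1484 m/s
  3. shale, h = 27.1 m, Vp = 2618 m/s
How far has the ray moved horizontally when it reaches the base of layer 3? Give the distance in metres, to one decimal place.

Ray parameter p = sin 17.8° / 866 m/s = 3.5300e-04 s/m.
Layer 1: θ = 17.80°; offset = 18.3·tan 17.80° = 5.875 m.
Layer 2: sin θ = p·1484 = 0.5238 → θ = 31.59°; offset = 17.8·tan 31.59° = 10.947 m.
Layer 3: sin θ = p·2618 = 0.9241 → θ = 67.54°; offset = 27.1·tan 67.54° = 65.554 m.
Σ offsets = 82.376 m.

82.4 m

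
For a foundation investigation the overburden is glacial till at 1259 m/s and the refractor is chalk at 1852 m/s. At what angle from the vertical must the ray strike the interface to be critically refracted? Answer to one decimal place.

At critical incidence the refracted ray runs along the interface (θ₂ = 90°), so sin θ_c = V₁/V₂.
θ_c = arcsin(1259/1852) = arcsin 0.6798 = 42.83°.

42.8°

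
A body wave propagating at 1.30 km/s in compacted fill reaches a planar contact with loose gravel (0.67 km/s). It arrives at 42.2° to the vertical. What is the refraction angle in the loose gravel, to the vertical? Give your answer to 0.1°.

Snell's law: sin θ₂ = (V₂/V₁)·sin θ₁ = (0.67/1.30)·sin 42.2° = 0.3462.
θ₂ = arcsin 0.3462 = 20.25° from the normal.

20.3°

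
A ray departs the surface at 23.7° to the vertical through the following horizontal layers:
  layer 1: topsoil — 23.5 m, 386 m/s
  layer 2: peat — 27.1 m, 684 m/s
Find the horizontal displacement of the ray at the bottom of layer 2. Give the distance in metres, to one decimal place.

Apply Snell's law at each interface; in layer i the horizontal offset is hᵢ·tan θᵢ.
Layer 1: θ = 23.70°; offset = 23.5·tan 23.70° = 10.316 m.
Layer 2: sin θ = 684·sin 23.7°/386 = 0.7123, θ = 45.42°; offset = 27.1·tan 45.42° = 27.499 m.
Σ offsets = 37.815 m.

37.8 m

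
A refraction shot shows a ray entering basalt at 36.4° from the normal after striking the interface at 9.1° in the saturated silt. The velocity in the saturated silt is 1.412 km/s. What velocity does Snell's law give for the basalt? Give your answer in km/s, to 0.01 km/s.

Snell's law: sin 9.1°/V₁ = sin 36.4°/V₂.
V₂ = V₁·sin 36.4°/sin 9.1° = 1.412 × 3.7521 = 5.30 km/s.

5.30 km/s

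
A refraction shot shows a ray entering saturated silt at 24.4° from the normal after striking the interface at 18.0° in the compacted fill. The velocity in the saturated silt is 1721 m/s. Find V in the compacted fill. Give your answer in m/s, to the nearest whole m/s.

Snell's law: sin 18.0°/V₁ = sin 24.4°/V₂.
V₁ = V₂·sin 18.0°/sin 24.4° = 1721 × 0.7480 = 1287.37 m/s.

1287 m/s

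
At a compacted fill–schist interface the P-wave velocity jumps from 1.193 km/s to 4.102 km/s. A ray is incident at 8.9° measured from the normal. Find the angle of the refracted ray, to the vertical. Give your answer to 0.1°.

32.1°

Snell's law: sin θ₂ = (V₂/V₁)·sin θ₁ = (4.102/1.193)·sin 8.9° = 0.5320.
θ₂ = sin⁻¹(0.5320) = 32.14° (from vertical).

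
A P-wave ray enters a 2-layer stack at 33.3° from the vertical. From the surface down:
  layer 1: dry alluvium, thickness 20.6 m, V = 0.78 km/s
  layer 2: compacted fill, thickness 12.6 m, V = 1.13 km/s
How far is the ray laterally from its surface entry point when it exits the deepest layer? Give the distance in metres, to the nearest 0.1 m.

Ray parameter p = sin 33.3° / 0.78 km/s = 7.0388e-01 s/km.
Layer 1: θ = 33.30°; offset = 20.6·tan 33.30° = 13.532 m.
Layer 2: sin θ = p·1.13 = 0.7954 → θ = 52.69°; offset = 12.6·tan 52.69° = 16.535 m.
Total horizontal offset = 30.066 m.

30.1 m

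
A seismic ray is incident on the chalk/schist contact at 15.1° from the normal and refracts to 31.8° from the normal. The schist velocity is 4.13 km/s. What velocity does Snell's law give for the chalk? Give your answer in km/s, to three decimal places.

sin 15.1° = 0.2605; sin 31.8° = 0.5270.
V₁ = V₂·(sin θ₁/sin θ₂) = 4.13·(0.2605/0.5270) = 2.042 km/s.

2.042 km/s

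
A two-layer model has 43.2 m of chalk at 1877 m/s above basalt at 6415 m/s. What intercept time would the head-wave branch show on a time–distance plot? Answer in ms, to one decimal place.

44.0 ms

tᵢ = 2h·√(V₂²−V₁²)/(V₁V₂).
√(V₂²−V₁²) = √(6415²−1877²) = 6134.3 m/s.
tᵢ = 2·43.2·6134.3/(1877·6415) = 0.04402 s.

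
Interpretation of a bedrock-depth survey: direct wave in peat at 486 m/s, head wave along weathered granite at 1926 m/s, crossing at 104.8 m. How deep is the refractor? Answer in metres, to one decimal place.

40.5 m

h = (x_cross/2)·√((V₂−V₁)/(V₂+V₁)).
(V₂−V₁)/(V₂+V₁) = (1926−486)/(1926+486) = 0.5970; √ = 0.7727.
h = (104.8/2)·0.7727 = 40.49 m.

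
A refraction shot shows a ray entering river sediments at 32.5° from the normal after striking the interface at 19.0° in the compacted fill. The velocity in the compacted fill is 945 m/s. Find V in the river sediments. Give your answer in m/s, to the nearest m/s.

Snell's law: sin 19.0°/V₁ = sin 32.5°/V₂.
V₂ = V₁·sin 32.5°/sin 19.0° = 945 × 1.6503 = 1559.58 m/s.

1560 m/s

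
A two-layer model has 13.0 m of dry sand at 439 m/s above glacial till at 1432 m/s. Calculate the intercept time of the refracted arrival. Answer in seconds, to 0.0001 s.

0.0564 s

tᵢ = 2h·√(V₂²−V₁²)/(V₁V₂).
√(V₂²−V₁²) = √(1432²−439²) = 1363.0 m/s.
tᵢ = 2·13.0·1363.0/(439·1432) = 0.05637 s.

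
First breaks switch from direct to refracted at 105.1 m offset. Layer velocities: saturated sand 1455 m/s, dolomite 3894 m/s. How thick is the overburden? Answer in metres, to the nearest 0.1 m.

h = (x_cross/2)·√((V₂−V₁)/(V₂+V₁)).
(V₂−V₁)/(V₂+V₁) = (3894−1455)/(3894+1455) = 0.4560; √ = 0.6753.
h = (105.1/2)·0.6753 = 35.48 m.

35.5 m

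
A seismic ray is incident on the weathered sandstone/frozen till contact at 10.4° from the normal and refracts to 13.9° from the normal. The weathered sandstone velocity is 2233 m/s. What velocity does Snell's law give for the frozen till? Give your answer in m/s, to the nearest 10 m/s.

2970 m/s

sin 10.4° = 0.1805; sin 13.9° = 0.2402.
V₂ = V₁·(sin θ₂/sin θ₁) = 2233·(0.2402/0.1805) = 2971.59 m/s.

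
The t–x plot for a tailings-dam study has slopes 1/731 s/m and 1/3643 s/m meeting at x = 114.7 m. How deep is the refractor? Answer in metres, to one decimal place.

h = (x_cross/2)·√((V₂−V₁)/(V₂+V₁)).
(V₂−V₁)/(V₂+V₁) = (3643−731)/(3643+731) = 0.6658; √ = 0.8159.
h = (114.7/2)·0.8159 = 46.79 m.

46.8 m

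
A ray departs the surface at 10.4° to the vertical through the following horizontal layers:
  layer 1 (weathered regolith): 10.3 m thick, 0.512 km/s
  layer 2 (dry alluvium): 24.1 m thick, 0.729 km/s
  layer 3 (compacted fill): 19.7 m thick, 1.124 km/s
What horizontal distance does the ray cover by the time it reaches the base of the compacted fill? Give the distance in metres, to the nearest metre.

17 m

Apply Snell's law at each interface; in layer i the horizontal offset is hᵢ·tan θᵢ.
Layer 1: θ = 10.40°; offset = 10.3·tan 10.40° = 1.890 m.
Layer 2: sin θ = 0.729·sin 10.4°/0.512 = 0.2570, θ = 14.89°; offset = 24.1·tan 14.89° = 6.410 m.
Layer 3: sin θ = 1.124·sin 10.4°/0.512 = 0.3963, θ = 23.35°; offset = 19.7·tan 23.35° = 8.503 m.
Total horizontal offset = 16.803 m.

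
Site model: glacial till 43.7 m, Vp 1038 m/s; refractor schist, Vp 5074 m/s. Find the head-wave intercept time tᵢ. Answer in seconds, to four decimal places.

0.0824 s

θ_c = arcsin(V₁/V₂) = arcsin(1038/5074) = 11.80°; cos θ_c = 0.9789.
tᵢ = 2h·cos θ_c / V₁ = 2·43.7·0.9789 / 1038 = 0.08242 s.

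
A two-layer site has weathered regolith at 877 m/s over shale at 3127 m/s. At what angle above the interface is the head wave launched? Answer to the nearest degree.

At critical incidence the refracted ray runs along the interface (θ₂ = 90°), so sin θ_c = V₁/V₂.
θ_c = arcsin(877/3127) = arcsin 0.2805 = 16.29°.
Measured from the interface: 90° − 16.29° = 73.71°.

74°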